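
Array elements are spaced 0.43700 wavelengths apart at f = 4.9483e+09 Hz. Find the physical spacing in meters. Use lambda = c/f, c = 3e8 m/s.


lambda = c / f = 3.0000e+08 / 4.9483e+09 = 0.06062688 m
d = 0.43700 * 0.06062688 = 0.02649 m

0.02649 m


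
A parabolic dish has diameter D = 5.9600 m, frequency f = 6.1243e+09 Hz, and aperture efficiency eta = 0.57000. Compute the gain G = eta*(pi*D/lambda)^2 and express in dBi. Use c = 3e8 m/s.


lambda = c / f = 3.0000e+08 / 6.1243e+09 = 0.04898519 m
G_linear = 0.57000 * (pi * 5.9600 / 0.04898519)^2 = 83279.39
G_dBi = 10 * log10(83279.39) = 49.21 dBi

49.21 dBi


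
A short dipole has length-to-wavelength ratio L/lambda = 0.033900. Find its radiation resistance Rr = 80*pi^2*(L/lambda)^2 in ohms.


Rr = 80 * pi^2 * (0.033900)^2 = 80 * 9.869604 * 1.149210e-03 = 0.9074 ohm

0.9074 ohm


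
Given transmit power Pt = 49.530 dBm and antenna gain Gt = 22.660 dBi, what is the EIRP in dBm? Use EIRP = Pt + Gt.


EIRP = Pt + Gt = 49.530 + 22.660 = 72.19 dBm

72.19 dBm


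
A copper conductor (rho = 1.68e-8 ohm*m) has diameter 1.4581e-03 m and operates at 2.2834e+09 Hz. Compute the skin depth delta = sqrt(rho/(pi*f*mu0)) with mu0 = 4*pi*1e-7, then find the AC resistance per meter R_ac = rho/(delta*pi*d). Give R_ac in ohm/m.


delta = sqrt(1.68e-8 / (pi * 2.2834e+09 * 4*pi*1e-7)) = 1.365161e-06 m
R_ac = 1.68e-8 / (1.365161e-06 * pi * 1.4581e-03) = 2.687 ohm/m

2.687 ohm/m


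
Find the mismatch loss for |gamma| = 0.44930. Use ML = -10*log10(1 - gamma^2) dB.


ML = -10 * log10(1 - 0.44930^2) = -10 * log10(0.79812951) = 0.9793 dB

0.9793 dB


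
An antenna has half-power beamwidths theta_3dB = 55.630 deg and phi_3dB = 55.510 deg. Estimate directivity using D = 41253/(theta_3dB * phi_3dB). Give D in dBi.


D_linear = 41253 / (55.630 * 55.510) = 13.35904
D_dBi = 10 * log10(13.35904) = 11.26 dBi

11.26 dBi


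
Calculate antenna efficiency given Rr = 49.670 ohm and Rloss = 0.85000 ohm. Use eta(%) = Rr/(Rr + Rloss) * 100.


eta = 49.670 / (49.670 + 0.85000) * 100 = 98.32%

98.32%


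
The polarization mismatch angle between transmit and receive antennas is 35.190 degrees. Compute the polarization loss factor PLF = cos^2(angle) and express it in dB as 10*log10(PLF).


PLF_linear = cos^2(35.190 deg) = 0.6678902
PLF_dB = 10 * log10(0.6678902) = -1.753 dB

-1.753 dB


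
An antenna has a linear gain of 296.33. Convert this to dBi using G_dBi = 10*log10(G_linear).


G_dBi = 10 * log10(296.33) = 24.72 dBi

24.72 dBi


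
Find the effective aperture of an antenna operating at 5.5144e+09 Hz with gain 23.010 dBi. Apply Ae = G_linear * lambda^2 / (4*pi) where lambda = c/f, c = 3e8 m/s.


lambda = c / f = 3.0000e+08 / 5.5144e+09 = 0.05440302 m
G_linear = 10^(23.010/10) = 199.9862
Ae = G_linear * lambda^2 / (4*pi) = 199.9862 * 0.05440302^2 / (4*pi) = 0.04710 m^2

0.04710 m^2


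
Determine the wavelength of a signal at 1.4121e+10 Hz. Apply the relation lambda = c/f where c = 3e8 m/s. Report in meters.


lambda = c / f = 3.0000e+08 / 1.4121e+10 = 0.02124 m

0.02124 m


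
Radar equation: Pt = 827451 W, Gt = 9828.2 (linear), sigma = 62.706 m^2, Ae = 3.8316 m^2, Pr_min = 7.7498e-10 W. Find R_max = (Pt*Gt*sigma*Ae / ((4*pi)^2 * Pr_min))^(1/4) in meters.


R^4 = 827451*9828.2*62.706*3.8316 / ((4*pi)^2 * 7.7498e-10) = 1.596597e+19
R_max = 1.596597e+19^0.25 = 63212 m

63212 m


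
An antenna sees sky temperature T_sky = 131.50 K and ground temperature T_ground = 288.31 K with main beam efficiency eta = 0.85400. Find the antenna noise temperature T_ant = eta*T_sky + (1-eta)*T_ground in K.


T_ant = 0.85400 * 131.50 + (1 - 0.85400) * 288.31 = 154.4 K

154.4 K


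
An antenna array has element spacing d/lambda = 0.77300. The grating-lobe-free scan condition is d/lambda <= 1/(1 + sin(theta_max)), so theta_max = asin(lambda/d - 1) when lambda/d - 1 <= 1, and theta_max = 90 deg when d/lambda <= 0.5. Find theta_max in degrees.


lambda/d - 1 = 1/0.77300 - 1 = 0.2936611
theta_max = asin(0.2936611) = 17.08 deg

17.08 deg


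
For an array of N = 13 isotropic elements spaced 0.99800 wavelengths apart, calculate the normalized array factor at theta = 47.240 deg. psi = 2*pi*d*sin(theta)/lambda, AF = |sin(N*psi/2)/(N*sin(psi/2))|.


psi = 2*pi*0.99800*sin(47.240 deg) = 4.603914 rad
AF = |sin(13*4.603914/2) / (13*sin(4.603914/2))| = 0.1030

0.1030


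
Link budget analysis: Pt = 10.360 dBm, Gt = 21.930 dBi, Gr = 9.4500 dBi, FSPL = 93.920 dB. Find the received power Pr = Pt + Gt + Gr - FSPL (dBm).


Pr = 10.360 + 21.930 + 9.4500 - 93.920 = -52.18 dBm

-52.18 dBm


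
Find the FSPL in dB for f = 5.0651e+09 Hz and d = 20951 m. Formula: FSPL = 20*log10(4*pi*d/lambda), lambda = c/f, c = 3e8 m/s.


lambda = c / f = 3.0000e+08 / 5.0651e+09 = 0.05922884 m
FSPL = 20 * log10(4*pi*20951/0.05922884) = 133.0 dB

133.0 dB


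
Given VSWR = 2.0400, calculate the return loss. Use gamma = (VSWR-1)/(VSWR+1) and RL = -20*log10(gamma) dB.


gamma = (2.0400 - 1) / (2.0400 + 1) = 0.3421053
RL = -20 * log10(0.3421053) = 9.317 dB

9.317 dB


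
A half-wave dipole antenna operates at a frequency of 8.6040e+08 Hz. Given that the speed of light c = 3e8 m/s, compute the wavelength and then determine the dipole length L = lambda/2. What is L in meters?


lambda = c / f = 3.0000e+08 / 8.6040e+08 = 0.3486750 m
L = lambda / 2 = 0.3486750 / 2 = 0.1743 m

0.1743 m


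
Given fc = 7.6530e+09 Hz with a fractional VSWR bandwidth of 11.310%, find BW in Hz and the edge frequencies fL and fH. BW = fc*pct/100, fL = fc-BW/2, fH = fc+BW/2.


BW = 7.6530e+09 * 11.310/100 = 8.655543e+08 Hz
fL = 7.6530e+09 - 8.655543e+08/2 = 7.220e+09 Hz
fH = 7.6530e+09 + 8.655543e+08/2 = 8.086e+09 Hz

BW=8.656e+08 Hz, fL=7.220e+09 Hz, fH=8.086e+09 Hz


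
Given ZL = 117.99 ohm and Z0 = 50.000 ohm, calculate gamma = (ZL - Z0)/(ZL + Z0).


gamma = (117.99 - 50.000) / (117.99 + 50.000) = 0.4047

0.4047


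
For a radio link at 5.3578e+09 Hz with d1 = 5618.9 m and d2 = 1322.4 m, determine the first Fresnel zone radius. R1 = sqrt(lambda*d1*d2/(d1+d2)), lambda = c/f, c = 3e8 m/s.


lambda = c / f = 3.0000e+08 / 5.3578e+09 = 0.05599313 m
R1 = sqrt(0.05599313 * 5618.9 * 1322.4 / (5618.9 + 1322.4)) = 7.742 m

7.742 m


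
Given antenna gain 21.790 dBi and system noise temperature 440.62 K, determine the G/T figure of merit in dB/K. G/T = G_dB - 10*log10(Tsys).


G/T = 21.790 - 10*log10(440.62) = 21.790 - 26.44064 = -4.651 dB/K

-4.651 dB/K


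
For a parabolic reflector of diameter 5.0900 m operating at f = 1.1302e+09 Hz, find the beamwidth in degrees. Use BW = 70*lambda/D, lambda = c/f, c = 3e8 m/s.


lambda = c / f = 3.0000e+08 / 1.1302e+09 = 0.2654397 m
BW = 70 * 0.2654397 / 5.0900 = 3.650 deg

3.650 deg


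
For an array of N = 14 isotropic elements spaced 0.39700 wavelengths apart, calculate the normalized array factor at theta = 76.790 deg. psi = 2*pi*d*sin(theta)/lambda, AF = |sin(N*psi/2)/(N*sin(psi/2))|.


psi = 2*pi*0.39700*sin(76.790 deg) = 2.428420 rad
AF = |sin(14*2.428420/2) / (14*sin(2.428420/2))| = 0.07326

0.07326


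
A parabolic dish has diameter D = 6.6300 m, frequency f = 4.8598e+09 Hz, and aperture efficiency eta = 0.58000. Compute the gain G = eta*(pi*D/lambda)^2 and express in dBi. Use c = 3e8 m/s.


lambda = c / f = 3.0000e+08 / 4.8598e+09 = 0.06173094 m
G_linear = 0.58000 * (pi * 6.6300 / 0.06173094)^2 = 66031.17
G_dBi = 10 * log10(66031.17) = 48.20 dBi

48.20 dBi


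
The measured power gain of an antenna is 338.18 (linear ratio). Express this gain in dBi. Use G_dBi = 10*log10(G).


G_dBi = 10 * log10(338.18) = 25.29 dBi

25.29 dBi


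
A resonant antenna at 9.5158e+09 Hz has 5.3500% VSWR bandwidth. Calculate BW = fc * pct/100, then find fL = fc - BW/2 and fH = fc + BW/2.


BW = 9.5158e+09 * 5.3500/100 = 5.090953e+08 Hz
fL = 9.5158e+09 - 5.090953e+08/2 = 9.261e+09 Hz
fH = 9.5158e+09 + 5.090953e+08/2 = 9.770e+09 Hz

BW=5.091e+08 Hz, fL=9.261e+09 Hz, fH=9.770e+09 Hz


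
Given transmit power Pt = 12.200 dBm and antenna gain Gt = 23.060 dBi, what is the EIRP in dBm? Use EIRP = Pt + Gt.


EIRP = Pt + Gt = 12.200 + 23.060 = 35.26 dBm

35.26 dBm


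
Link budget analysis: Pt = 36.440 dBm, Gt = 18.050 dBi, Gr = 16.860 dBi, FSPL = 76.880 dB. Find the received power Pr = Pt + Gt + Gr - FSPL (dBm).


Pr = 36.440 + 18.050 + 16.860 - 76.880 = -5.53 dBm

-5.53 dBm


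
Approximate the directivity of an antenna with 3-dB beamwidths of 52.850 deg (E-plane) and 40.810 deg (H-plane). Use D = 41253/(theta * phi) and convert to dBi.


D_linear = 41253 / (52.850 * 40.810) = 19.12687
D_dBi = 10 * log10(19.12687) = 12.82 dBi

12.82 dBi


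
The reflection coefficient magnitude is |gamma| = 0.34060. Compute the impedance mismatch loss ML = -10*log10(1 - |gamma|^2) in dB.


ML = -10 * log10(1 - 0.34060^2) = -10 * log10(0.88399164) = 0.5355 dB

0.5355 dB


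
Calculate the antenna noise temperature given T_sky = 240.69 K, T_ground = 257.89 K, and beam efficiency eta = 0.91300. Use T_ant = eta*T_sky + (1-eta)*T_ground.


T_ant = 0.91300 * 240.69 + (1 - 0.91300) * 257.89 = 242.2 K

242.2 K


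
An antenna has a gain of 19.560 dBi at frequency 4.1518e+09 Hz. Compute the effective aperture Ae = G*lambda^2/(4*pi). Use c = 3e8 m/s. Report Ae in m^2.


lambda = c / f = 3.0000e+08 / 4.1518e+09 = 0.07225782 m
G_linear = 10^(19.560/10) = 90.36495
Ae = G_linear * lambda^2 / (4*pi) = 90.36495 * 0.07225782^2 / (4*pi) = 0.03755 m^2

0.03755 m^2


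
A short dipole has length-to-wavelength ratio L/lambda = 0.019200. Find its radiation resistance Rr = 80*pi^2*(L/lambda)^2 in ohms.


Rr = 80 * pi^2 * (0.019200)^2 = 80 * 9.869604 * 3.686400e-04 = 0.2911 ohm

0.2911 ohm


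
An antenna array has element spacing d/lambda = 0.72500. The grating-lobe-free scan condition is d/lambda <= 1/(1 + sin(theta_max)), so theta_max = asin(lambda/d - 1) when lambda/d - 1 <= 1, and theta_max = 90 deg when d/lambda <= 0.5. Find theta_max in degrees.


lambda/d - 1 = 1/0.72500 - 1 = 0.3793103
theta_max = asin(0.3793103) = 22.29 deg

22.29 deg


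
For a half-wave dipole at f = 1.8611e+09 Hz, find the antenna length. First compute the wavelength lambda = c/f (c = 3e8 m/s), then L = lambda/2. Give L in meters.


lambda = c / f = 3.0000e+08 / 1.8611e+09 = 0.1611950 m
L = lambda / 2 = 0.1611950 / 2 = 0.08060 m

0.08060 m


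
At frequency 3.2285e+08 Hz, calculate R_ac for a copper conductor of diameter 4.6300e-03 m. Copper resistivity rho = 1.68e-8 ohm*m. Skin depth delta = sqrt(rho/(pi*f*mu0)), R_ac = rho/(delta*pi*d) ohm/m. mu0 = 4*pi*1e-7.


delta = sqrt(1.68e-8 / (pi * 3.2285e+08 * 4*pi*1e-7)) = 3.630566e-06 m
R_ac = 1.68e-8 / (3.630566e-06 * pi * 4.6300e-03) = 0.3181 ohm/m

0.3181 ohm/m


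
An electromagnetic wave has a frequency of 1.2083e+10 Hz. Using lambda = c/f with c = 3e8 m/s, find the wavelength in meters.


lambda = c / f = 3.0000e+08 / 1.2083e+10 = 0.02483 m

0.02483 m


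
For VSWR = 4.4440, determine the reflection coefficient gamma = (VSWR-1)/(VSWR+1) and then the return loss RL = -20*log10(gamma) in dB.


gamma = (4.4440 - 1) / (4.4440 + 1) = 0.6326231
RL = -20 * log10(0.6326231) = 3.977 dB

3.977 dB


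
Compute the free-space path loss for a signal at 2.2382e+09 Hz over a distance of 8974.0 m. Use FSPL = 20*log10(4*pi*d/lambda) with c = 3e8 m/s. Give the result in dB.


lambda = c / f = 3.0000e+08 / 2.2382e+09 = 0.1340363 m
FSPL = 20 * log10(4*pi*8974.0/0.1340363) = 118.5 dB

118.5 dB


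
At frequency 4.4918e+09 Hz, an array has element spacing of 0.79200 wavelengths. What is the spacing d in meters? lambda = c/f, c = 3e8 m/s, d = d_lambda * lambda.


lambda = c / f = 3.0000e+08 / 4.4918e+09 = 0.06678837 m
d = 0.79200 * 0.06678837 = 0.05290 m

0.05290 m


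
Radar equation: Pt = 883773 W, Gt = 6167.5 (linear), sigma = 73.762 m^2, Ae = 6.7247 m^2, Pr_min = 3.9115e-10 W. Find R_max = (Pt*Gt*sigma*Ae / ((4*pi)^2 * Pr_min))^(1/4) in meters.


R^4 = 883773*6167.5*73.762*6.7247 / ((4*pi)^2 * 3.9115e-10) = 4.377160e+19
R_max = 4.377160e+19^0.25 = 81339 m

81339 m


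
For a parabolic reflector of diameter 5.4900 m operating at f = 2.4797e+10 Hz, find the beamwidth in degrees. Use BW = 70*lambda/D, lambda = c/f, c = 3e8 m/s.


lambda = c / f = 3.0000e+08 / 2.4797e+10 = 0.01209824 m
BW = 70 * 0.01209824 / 5.4900 = 0.1543 deg

0.1543 deg


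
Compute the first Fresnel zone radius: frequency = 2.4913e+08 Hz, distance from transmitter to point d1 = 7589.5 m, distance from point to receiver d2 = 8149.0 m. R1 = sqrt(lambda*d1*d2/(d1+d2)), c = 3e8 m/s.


lambda = c / f = 3.0000e+08 / 2.4913e+08 = 1.204191 m
R1 = sqrt(1.204191 * 7589.5 * 8149.0 / (7589.5 + 8149.0)) = 68.79 m

68.79 m


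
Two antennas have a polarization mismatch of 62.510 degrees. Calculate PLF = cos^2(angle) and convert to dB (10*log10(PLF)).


PLF_linear = cos^2(62.510 deg) = 0.2130688
PLF_dB = 10 * log10(0.2130688) = -6.715 dB

-6.715 dB


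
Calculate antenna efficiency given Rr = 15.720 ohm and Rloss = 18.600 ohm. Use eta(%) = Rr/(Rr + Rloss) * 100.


eta = 15.720 / (15.720 + 18.600) * 100 = 45.80%

45.80%


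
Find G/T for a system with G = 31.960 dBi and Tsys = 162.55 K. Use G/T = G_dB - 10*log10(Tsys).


G/T = 31.960 - 10*log10(162.55) = 31.960 - 22.10987 = 9.850 dB/K

9.850 dB/K


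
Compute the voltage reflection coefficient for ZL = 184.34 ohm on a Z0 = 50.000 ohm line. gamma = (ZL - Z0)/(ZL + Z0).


gamma = (184.34 - 50.000) / (184.34 + 50.000) = 0.5733

0.5733


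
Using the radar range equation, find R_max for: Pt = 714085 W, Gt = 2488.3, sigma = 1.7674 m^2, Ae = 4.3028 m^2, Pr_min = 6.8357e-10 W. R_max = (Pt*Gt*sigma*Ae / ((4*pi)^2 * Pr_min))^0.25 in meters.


R^4 = 714085*2488.3*1.7674*4.3028 / ((4*pi)^2 * 6.8357e-10) = 1.251803e+17
R_max = 1.251803e+17^0.25 = 18810 m

18810 m


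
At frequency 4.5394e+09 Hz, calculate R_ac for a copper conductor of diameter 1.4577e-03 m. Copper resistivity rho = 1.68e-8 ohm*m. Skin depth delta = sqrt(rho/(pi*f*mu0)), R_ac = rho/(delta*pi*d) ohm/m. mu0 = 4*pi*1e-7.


delta = sqrt(1.68e-8 / (pi * 4.5394e+09 * 4*pi*1e-7)) = 9.682233e-07 m
R_ac = 1.68e-8 / (9.682233e-07 * pi * 1.4577e-03) = 3.789 ohm/m

3.789 ohm/m


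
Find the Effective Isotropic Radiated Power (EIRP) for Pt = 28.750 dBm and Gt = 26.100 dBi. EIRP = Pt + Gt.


EIRP = Pt + Gt = 28.750 + 26.100 = 54.85 dBm

54.85 dBm


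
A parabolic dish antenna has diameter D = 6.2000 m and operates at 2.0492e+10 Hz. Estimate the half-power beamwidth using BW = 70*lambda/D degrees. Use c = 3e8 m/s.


lambda = c / f = 3.0000e+08 / 2.0492e+10 = 0.01463986 m
BW = 70 * 0.01463986 / 6.2000 = 0.1653 deg

0.1653 deg


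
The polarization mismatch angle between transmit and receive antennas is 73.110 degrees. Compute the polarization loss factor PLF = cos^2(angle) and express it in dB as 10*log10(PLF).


PLF_linear = cos^2(73.110 deg) = 0.08441070
PLF_dB = 10 * log10(0.08441070) = -10.74 dB

-10.74 dB


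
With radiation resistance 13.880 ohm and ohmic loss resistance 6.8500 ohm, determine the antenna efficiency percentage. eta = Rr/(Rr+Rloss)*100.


eta = 13.880 / (13.880 + 6.8500) * 100 = 66.96%

66.96%


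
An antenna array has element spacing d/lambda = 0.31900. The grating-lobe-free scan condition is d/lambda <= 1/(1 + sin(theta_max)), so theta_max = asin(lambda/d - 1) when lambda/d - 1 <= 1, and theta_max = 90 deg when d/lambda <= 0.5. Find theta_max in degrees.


lambda/d - 1 = 1/0.31900 - 1 = 2.134796 >= 1
d/lambda <= 0.5, so the array can scan to endfire without grating lobes: theta_max = 90 deg

90 deg


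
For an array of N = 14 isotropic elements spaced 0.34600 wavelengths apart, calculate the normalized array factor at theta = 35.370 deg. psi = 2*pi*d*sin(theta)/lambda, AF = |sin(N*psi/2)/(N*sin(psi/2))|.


psi = 2*pi*0.34600*sin(35.370 deg) = 1.258419 rad
AF = |sin(14*1.258419/2) / (14*sin(1.258419/2))| = 0.07011

0.07011


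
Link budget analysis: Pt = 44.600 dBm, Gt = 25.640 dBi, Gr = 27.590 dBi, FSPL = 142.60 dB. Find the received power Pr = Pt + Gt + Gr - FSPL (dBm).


Pr = 44.600 + 25.640 + 27.590 - 142.60 = -44.77 dBm

-44.77 dBm


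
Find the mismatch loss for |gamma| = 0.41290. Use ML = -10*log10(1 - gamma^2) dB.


ML = -10 * log10(1 - 0.41290^2) = -10 * log10(0.82951359) = 0.8118 dB

0.8118 dB


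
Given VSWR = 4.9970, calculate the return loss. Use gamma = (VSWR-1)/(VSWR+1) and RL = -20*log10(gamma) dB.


gamma = (4.9970 - 1) / (4.9970 + 1) = 0.6664999
RL = -20 * log10(0.6664999) = 3.524 dB

3.524 dB


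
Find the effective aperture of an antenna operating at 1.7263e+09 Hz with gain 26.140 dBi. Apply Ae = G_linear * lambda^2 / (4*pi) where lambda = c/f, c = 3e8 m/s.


lambda = c / f = 3.0000e+08 / 1.7263e+09 = 0.1737821 m
G_linear = 10^(26.140/10) = 411.1497
Ae = G_linear * lambda^2 / (4*pi) = 411.1497 * 0.1737821^2 / (4*pi) = 0.9881 m^2

0.9881 m^2


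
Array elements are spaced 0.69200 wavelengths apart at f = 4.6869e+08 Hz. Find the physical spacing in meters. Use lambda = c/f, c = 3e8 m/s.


lambda = c / f = 3.0000e+08 / 4.6869e+08 = 0.6400819 m
d = 0.69200 * 0.6400819 = 0.4429 m

0.4429 m


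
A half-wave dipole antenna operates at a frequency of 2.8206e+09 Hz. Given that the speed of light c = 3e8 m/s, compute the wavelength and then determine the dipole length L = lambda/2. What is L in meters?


lambda = c / f = 3.0000e+08 / 2.8206e+09 = 0.1063603 m
L = lambda / 2 = 0.1063603 / 2 = 0.05318 m

0.05318 m


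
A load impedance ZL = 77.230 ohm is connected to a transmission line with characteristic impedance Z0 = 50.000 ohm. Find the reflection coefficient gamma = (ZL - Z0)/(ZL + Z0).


gamma = (77.230 - 50.000) / (77.230 + 50.000) = 0.2140

0.2140


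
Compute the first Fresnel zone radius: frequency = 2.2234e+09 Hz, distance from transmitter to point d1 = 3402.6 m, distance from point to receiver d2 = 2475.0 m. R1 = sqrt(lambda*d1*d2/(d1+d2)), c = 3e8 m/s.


lambda = c / f = 3.0000e+08 / 2.2234e+09 = 0.1349285 m
R1 = sqrt(0.1349285 * 3402.6 * 2475.0 / (3402.6 + 2475.0)) = 13.90 m

13.90 m


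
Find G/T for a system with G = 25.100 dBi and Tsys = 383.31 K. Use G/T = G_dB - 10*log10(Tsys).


G/T = 25.100 - 10*log10(383.31) = 25.100 - 25.83550 = -0.7355 dB/K

-0.7355 dB/K


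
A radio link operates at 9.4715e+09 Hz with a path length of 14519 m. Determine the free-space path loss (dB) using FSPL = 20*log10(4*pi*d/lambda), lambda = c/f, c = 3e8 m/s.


lambda = c / f = 3.0000e+08 / 9.4715e+09 = 0.03167397 m
FSPL = 20 * log10(4*pi*14519/0.03167397) = 135.2 dB

135.2 dB


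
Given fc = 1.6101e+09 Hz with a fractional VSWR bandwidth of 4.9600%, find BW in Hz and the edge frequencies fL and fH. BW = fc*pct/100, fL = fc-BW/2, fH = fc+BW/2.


BW = 1.6101e+09 * 4.9600/100 = 7.986096e+07 Hz
fL = 1.6101e+09 - 7.986096e+07/2 = 1.570e+09 Hz
fH = 1.6101e+09 + 7.986096e+07/2 = 1.650e+09 Hz

BW=7.986e+07 Hz, fL=1.570e+09 Hz, fH=1.650e+09 Hz


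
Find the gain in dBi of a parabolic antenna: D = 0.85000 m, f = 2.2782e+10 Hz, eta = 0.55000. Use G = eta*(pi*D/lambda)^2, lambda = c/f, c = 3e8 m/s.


lambda = c / f = 3.0000e+08 / 2.2782e+10 = 0.01316829 m
G_linear = 0.55000 * (pi * 0.85000 / 0.01316829)^2 = 22617.34
G_dBi = 10 * log10(22617.34) = 43.54 dBi

43.54 dBi


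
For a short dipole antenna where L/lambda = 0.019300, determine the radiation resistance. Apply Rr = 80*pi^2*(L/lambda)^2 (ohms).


Rr = 80 * pi^2 * (0.019300)^2 = 80 * 9.869604 * 3.724900e-04 = 0.2941 ohm

0.2941 ohm


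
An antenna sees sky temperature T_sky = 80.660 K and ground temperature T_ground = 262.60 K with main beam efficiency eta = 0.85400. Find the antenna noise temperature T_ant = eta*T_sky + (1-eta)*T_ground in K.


T_ant = 0.85400 * 80.660 + (1 - 0.85400) * 262.60 = 107.2 K

107.2 K


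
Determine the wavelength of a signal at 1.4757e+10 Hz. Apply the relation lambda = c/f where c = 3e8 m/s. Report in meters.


lambda = c / f = 3.0000e+08 / 1.4757e+10 = 0.02033 m

0.02033 m


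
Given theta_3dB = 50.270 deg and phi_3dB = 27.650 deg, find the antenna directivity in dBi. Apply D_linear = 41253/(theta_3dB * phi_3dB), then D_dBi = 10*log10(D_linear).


D_linear = 41253 / (50.270 * 27.650) = 29.67915
D_dBi = 10 * log10(29.67915) = 14.72 dBi

14.72 dBi


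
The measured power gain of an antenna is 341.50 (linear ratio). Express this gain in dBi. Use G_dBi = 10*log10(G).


G_dBi = 10 * log10(341.50) = 25.33 dBi

25.33 dBi


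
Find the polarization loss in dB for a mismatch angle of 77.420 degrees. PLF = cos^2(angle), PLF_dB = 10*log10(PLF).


PLF_linear = cos^2(77.420 deg) = 0.04743796
PLF_dB = 10 * log10(0.04743796) = -13.24 dB

-13.24 dB


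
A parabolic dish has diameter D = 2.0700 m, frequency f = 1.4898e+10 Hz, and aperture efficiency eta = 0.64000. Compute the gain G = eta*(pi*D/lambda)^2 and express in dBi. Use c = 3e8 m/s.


lambda = c / f = 3.0000e+08 / 1.4898e+10 = 0.02013693 m
G_linear = 0.64000 * (pi * 2.0700 / 0.02013693)^2 = 66747.33
G_dBi = 10 * log10(66747.33) = 48.24 dBi

48.24 dBi


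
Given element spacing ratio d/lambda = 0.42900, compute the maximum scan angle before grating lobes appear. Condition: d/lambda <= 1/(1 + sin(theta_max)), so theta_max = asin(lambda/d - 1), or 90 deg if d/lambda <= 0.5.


lambda/d - 1 = 1/0.42900 - 1 = 1.331002 >= 1
d/lambda <= 0.5, so the array can scan to endfire without grating lobes: theta_max = 90 deg

90 deg


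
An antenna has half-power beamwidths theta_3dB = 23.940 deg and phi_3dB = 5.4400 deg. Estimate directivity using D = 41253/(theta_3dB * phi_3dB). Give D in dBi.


D_linear = 41253 / (23.940 * 5.4400) = 316.7616
D_dBi = 10 * log10(316.7616) = 25.01 dBi

25.01 dBi


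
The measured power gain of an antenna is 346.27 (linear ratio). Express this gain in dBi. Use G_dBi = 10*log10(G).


G_dBi = 10 * log10(346.27) = 25.39 dBi

25.39 dBi


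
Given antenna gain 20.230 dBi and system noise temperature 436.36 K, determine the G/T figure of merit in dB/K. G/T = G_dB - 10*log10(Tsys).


G/T = 20.230 - 10*log10(436.36) = 20.230 - 26.39845 = -6.168 dB/K

-6.168 dB/K


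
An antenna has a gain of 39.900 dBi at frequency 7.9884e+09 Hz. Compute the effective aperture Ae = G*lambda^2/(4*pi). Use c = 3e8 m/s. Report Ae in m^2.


lambda = c / f = 3.0000e+08 / 7.9884e+09 = 0.03755445 m
G_linear = 10^(39.900/10) = 9772.372
Ae = G_linear * lambda^2 / (4*pi) = 9772.372 * 0.03755445^2 / (4*pi) = 1.097 m^2

1.097 m^2


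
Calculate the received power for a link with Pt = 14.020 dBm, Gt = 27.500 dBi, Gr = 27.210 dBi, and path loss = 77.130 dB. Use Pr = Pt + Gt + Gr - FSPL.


Pr = 14.020 + 27.500 + 27.210 - 77.130 = -8.40 dBm

-8.40 dBm


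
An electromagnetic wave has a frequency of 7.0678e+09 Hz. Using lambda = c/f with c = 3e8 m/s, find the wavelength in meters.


lambda = c / f = 3.0000e+08 / 7.0678e+09 = 0.04245 m

0.04245 m


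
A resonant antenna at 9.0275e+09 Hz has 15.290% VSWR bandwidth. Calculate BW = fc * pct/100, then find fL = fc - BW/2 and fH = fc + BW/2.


BW = 9.0275e+09 * 15.290/100 = 1.380305e+09 Hz
fL = 9.0275e+09 - 1.380305e+09/2 = 8.337e+09 Hz
fH = 9.0275e+09 + 1.380305e+09/2 = 9.718e+09 Hz

BW=1.380e+09 Hz, fL=8.337e+09 Hz, fH=9.718e+09 Hz


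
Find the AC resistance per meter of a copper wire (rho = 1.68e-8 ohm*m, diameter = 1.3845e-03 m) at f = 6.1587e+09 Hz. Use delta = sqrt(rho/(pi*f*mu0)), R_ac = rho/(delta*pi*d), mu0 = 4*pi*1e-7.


delta = sqrt(1.68e-8 / (pi * 6.1587e+09 * 4*pi*1e-7)) = 8.312473e-07 m
R_ac = 1.68e-8 / (8.312473e-07 * pi * 1.3845e-03) = 4.647 ohm/m

4.647 ohm/m


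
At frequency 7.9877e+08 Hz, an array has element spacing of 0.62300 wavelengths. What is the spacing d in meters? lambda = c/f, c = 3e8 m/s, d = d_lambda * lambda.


lambda = c / f = 3.0000e+08 / 7.9877e+08 = 0.3755775 m
d = 0.62300 * 0.3755775 = 0.2340 m

0.2340 m


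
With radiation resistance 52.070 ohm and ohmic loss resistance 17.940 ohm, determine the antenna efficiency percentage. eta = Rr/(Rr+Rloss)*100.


eta = 52.070 / (52.070 + 17.940) * 100 = 74.38%

74.38%


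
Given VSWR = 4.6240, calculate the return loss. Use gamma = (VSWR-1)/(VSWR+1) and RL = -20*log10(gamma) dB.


gamma = (4.6240 - 1) / (4.6240 + 1) = 0.6443812
RL = -20 * log10(0.6443812) = 3.817 dB

3.817 dB


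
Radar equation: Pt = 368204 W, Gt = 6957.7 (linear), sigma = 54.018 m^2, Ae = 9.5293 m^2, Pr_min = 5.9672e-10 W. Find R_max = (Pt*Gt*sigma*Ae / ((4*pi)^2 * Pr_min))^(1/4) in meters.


R^4 = 368204*6957.7*54.018*9.5293 / ((4*pi)^2 * 5.9672e-10) = 1.399469e+19
R_max = 1.399469e+19^0.25 = 61163 m

61163 m


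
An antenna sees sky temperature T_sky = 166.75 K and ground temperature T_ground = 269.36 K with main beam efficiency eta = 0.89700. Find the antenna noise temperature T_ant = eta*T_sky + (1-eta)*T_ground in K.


T_ant = 0.89700 * 166.75 + (1 - 0.89700) * 269.36 = 177.3 K

177.3 K


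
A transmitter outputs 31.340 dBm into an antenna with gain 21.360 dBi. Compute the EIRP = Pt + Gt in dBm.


EIRP = Pt + Gt = 31.340 + 21.360 = 52.70 dBm

52.70 dBm


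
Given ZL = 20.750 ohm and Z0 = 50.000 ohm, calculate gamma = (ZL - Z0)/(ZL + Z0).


gamma = (20.750 - 50.000) / (20.750 + 50.000) = -0.4134

-0.4134


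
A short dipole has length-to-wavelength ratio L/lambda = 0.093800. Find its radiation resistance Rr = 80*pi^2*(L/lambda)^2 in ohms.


Rr = 80 * pi^2 * (0.093800)^2 = 80 * 9.869604 * 8.798440e-03 = 6.947 ohm

6.947 ohm


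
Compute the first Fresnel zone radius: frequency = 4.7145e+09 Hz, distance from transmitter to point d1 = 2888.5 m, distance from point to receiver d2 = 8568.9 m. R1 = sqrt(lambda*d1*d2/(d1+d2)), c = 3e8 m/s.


lambda = c / f = 3.0000e+08 / 4.7145e+09 = 0.06363347 m
R1 = sqrt(0.06363347 * 2888.5 * 8568.9 / (2888.5 + 8568.9)) = 11.72 m

11.72 m


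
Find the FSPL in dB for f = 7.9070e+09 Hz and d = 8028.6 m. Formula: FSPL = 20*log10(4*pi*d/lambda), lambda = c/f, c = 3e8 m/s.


lambda = c / f = 3.0000e+08 / 7.9070e+09 = 0.03794106 m
FSPL = 20 * log10(4*pi*8028.6/0.03794106) = 128.5 dB

128.5 dB


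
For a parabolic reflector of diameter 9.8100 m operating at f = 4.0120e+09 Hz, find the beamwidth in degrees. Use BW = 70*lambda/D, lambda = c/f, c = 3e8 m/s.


lambda = c / f = 3.0000e+08 / 4.0120e+09 = 0.07477567 m
BW = 70 * 0.07477567 / 9.8100 = 0.5336 deg

0.5336 deg


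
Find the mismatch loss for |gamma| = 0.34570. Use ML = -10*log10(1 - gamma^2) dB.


ML = -10 * log10(1 - 0.34570^2) = -10 * log10(0.88049151) = 0.5527 dB

0.5527 dB


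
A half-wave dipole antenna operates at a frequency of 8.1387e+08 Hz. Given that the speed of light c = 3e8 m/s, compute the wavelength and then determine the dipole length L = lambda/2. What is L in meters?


lambda = c / f = 3.0000e+08 / 8.1387e+08 = 0.3686092 m
L = lambda / 2 = 0.3686092 / 2 = 0.1843 m

0.1843 m


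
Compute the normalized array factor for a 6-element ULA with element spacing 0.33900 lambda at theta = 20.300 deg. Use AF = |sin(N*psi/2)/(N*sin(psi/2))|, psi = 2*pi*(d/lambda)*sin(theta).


psi = 2*pi*0.33900*sin(20.300 deg) = 0.7389729 rad
AF = |sin(6*0.7389729/2) / (6*sin(0.7389729/2))| = 0.3685

0.3685


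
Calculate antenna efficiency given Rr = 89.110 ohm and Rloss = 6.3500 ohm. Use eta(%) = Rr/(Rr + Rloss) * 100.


eta = 89.110 / (89.110 + 6.3500) * 100 = 93.35%

93.35%


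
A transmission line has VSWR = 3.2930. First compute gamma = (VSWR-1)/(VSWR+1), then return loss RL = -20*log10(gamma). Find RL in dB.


gamma = (3.2930 - 1) / (3.2930 + 1) = 0.5341253
RL = -20 * log10(0.5341253) = 5.447 dB

5.447 dB


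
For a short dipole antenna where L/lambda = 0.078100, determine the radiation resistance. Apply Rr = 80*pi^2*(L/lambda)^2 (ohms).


Rr = 80 * pi^2 * (0.078100)^2 = 80 * 9.869604 * 6.099610e-03 = 4.816 ohm

4.816 ohm


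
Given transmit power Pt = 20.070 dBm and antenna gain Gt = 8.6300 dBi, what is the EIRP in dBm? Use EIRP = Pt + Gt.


EIRP = Pt + Gt = 20.070 + 8.6300 = 28.70 dBm

28.70 dBm


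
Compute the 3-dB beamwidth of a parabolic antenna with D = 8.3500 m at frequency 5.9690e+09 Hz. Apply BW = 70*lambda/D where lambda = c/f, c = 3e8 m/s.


lambda = c / f = 3.0000e+08 / 5.9690e+09 = 0.05025967 m
BW = 70 * 0.05025967 / 8.3500 = 0.4213 deg

0.4213 deg


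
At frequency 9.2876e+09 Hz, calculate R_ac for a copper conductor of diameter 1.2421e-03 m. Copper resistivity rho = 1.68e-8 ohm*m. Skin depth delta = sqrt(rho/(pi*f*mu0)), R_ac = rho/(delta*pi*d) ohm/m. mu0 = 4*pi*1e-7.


delta = sqrt(1.68e-8 / (pi * 9.2876e+09 * 4*pi*1e-7)) = 6.768977e-07 m
R_ac = 1.68e-8 / (6.768977e-07 * pi * 1.2421e-03) = 6.360 ohm/m

6.360 ohm/m


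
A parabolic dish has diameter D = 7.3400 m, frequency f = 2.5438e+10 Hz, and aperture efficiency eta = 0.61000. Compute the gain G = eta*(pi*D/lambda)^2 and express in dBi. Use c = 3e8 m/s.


lambda = c / f = 3.0000e+08 / 2.5438e+10 = 0.01179338 m
G_linear = 0.61000 * (pi * 7.3400 / 0.01179338)^2 = 2.332089e+06
G_dBi = 10 * log10(2.332089e+06) = 63.68 dBi

63.68 dBi


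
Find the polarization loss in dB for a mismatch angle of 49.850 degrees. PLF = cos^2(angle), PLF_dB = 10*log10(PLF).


PLF_linear = cos^2(49.850 deg) = 0.4157553
PLF_dB = 10 * log10(0.4157553) = -3.812 dB

-3.812 dB


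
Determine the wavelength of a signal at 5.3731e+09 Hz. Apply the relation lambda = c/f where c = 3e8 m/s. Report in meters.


lambda = c / f = 3.0000e+08 / 5.3731e+09 = 0.05583 m

0.05583 m


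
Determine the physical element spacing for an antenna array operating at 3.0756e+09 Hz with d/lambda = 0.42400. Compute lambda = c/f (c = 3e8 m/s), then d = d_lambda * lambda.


lambda = c / f = 3.0000e+08 / 3.0756e+09 = 0.09754194 m
d = 0.42400 * 0.09754194 = 0.04136 m

0.04136 m


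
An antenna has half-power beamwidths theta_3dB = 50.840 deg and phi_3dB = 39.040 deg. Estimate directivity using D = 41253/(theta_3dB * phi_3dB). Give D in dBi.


D_linear = 41253 / (50.840 * 39.040) = 20.78453
D_dBi = 10 * log10(20.78453) = 13.18 dBi

13.18 dBi


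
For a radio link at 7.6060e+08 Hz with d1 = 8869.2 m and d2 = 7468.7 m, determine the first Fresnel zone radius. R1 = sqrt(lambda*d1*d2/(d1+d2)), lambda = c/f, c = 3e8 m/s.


lambda = c / f = 3.0000e+08 / 7.6060e+08 = 0.3944255 m
R1 = sqrt(0.3944255 * 8869.2 * 7468.7 / (8869.2 + 7468.7)) = 39.99 m

39.99 m


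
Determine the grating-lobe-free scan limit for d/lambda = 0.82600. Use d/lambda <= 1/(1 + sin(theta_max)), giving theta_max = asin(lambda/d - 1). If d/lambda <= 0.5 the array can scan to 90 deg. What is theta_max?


lambda/d - 1 = 1/0.82600 - 1 = 0.2106538
theta_max = asin(0.2106538) = 12.16 deg

12.16 deg


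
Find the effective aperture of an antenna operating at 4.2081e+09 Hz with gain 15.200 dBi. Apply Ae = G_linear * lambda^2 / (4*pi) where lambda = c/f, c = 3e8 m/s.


lambda = c / f = 3.0000e+08 / 4.2081e+09 = 0.07129108 m
G_linear = 10^(15.200/10) = 33.11311
Ae = G_linear * lambda^2 / (4*pi) = 33.11311 * 0.07129108^2 / (4*pi) = 0.01339 m^2

0.01339 m^2


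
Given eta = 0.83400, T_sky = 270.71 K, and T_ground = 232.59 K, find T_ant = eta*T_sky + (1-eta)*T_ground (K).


T_ant = 0.83400 * 270.71 + (1 - 0.83400) * 232.59 = 264.4 K

264.4 K


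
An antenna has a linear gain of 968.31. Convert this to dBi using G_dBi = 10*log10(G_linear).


G_dBi = 10 * log10(968.31) = 29.86 dBi

29.86 dBi


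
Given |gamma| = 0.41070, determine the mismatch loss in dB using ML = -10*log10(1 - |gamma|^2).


ML = -10 * log10(1 - 0.41070^2) = -10 * log10(0.83132551) = 0.8023 dB

0.8023 dB


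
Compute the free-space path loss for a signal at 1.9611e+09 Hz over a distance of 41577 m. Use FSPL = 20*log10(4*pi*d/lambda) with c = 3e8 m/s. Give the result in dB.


lambda = c / f = 3.0000e+08 / 1.9611e+09 = 0.1529754 m
FSPL = 20 * log10(4*pi*41577/0.1529754) = 130.7 dB

130.7 dB


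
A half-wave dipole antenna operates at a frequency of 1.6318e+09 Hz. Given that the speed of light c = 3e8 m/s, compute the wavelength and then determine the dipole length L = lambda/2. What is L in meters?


lambda = c / f = 3.0000e+08 / 1.6318e+09 = 0.1838461 m
L = lambda / 2 = 0.1838461 / 2 = 0.09192 m

0.09192 m


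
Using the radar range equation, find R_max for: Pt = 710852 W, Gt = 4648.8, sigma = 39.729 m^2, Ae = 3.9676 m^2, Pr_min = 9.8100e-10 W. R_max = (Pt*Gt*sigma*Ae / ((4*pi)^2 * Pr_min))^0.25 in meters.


R^4 = 710852*4648.8*39.729*3.9676 / ((4*pi)^2 * 9.8100e-10) = 3.362535e+18
R_max = 3.362535e+18^0.25 = 42822 m

42822 m


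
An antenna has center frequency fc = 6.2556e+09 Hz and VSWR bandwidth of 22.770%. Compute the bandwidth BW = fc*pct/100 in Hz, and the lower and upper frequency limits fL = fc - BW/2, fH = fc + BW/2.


BW = 6.2556e+09 * 22.770/100 = 1.424400e+09 Hz
fL = 6.2556e+09 - 1.424400e+09/2 = 5.543e+09 Hz
fH = 6.2556e+09 + 1.424400e+09/2 = 6.968e+09 Hz

BW=1.424e+09 Hz, fL=5.543e+09 Hz, fH=6.968e+09 Hz


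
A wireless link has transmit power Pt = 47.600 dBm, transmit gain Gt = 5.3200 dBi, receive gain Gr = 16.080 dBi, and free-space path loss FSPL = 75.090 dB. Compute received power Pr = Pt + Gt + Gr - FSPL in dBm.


Pr = 47.600 + 5.3200 + 16.080 - 75.090 = -6.09 dBm

-6.09 dBm


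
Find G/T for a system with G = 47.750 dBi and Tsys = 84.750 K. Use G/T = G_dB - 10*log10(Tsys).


G/T = 47.750 - 10*log10(84.750) = 47.750 - 19.28140 = 28.47 dB/K

28.47 dB/K


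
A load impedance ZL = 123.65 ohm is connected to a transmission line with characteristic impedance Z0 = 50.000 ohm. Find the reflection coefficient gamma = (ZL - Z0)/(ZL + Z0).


gamma = (123.65 - 50.000) / (123.65 + 50.000) = 0.4241

0.4241


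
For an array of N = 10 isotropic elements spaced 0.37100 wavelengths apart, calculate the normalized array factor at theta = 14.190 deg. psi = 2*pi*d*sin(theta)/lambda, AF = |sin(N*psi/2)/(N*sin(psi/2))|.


psi = 2*pi*0.37100*sin(14.190 deg) = 0.5714322 rad
AF = |sin(10*0.5714322/2) / (10*sin(0.5714322/2))| = 0.09956

0.09956


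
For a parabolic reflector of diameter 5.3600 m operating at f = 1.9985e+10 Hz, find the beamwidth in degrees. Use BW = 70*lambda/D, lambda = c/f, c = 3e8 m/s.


lambda = c / f = 3.0000e+08 / 1.9985e+10 = 0.01501126 m
BW = 70 * 0.01501126 / 5.3600 = 0.1960 deg

0.1960 deg


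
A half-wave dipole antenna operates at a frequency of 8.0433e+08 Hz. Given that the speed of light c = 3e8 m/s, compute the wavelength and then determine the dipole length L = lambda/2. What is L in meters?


lambda = c / f = 3.0000e+08 / 8.0433e+08 = 0.3729812 m
L = lambda / 2 = 0.3729812 / 2 = 0.1865 m

0.1865 m


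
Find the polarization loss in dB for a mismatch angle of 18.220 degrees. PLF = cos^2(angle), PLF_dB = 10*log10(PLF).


PLF_linear = cos^2(18.220 deg) = 0.9022397
PLF_dB = 10 * log10(0.9022397) = -0.4468 dB

-0.4468 dB


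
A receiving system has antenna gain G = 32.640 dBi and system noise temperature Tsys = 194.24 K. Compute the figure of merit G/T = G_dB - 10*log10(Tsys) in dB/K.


G/T = 32.640 - 10*log10(194.24) = 32.640 - 22.88339 = 9.757 dB/K

9.757 dB/K


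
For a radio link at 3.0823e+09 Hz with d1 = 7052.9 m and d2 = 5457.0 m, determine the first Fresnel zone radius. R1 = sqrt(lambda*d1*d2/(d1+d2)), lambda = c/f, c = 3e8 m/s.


lambda = c / f = 3.0000e+08 / 3.0823e+09 = 0.09732992 m
R1 = sqrt(0.09732992 * 7052.9 * 5457.0 / (7052.9 + 5457.0)) = 17.30 m

17.30 m


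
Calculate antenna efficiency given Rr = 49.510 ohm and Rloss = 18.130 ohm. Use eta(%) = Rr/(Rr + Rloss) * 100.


eta = 49.510 / (49.510 + 18.130) * 100 = 73.20%

73.20%


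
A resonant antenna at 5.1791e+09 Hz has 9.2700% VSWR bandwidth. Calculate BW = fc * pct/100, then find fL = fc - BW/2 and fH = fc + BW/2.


BW = 5.1791e+09 * 9.2700/100 = 4.801026e+08 Hz
fL = 5.1791e+09 - 4.801026e+08/2 = 4.939e+09 Hz
fH = 5.1791e+09 + 4.801026e+08/2 = 5.419e+09 Hz

BW=4.801e+08 Hz, fL=4.939e+09 Hz, fH=5.419e+09 Hz


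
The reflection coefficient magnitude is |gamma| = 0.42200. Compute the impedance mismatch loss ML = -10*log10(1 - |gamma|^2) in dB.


ML = -10 * log10(1 - 0.42200^2) = -10 * log10(0.821916) = 0.8517 dB

0.8517 dB


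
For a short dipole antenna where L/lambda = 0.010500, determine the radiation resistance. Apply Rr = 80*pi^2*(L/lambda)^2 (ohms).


Rr = 80 * pi^2 * (0.010500)^2 = 80 * 9.869604 * 1.102500e-04 = 0.08705 ohm

0.08705 ohm


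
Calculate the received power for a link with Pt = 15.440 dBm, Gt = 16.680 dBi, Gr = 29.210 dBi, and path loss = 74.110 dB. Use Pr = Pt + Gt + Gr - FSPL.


Pr = 15.440 + 16.680 + 29.210 - 74.110 = -12.78 dBm

-12.78 dBm


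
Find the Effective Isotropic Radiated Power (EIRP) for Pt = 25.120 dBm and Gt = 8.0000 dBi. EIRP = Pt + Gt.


EIRP = Pt + Gt = 25.120 + 8.0000 = 33.12 dBm

33.12 dBm


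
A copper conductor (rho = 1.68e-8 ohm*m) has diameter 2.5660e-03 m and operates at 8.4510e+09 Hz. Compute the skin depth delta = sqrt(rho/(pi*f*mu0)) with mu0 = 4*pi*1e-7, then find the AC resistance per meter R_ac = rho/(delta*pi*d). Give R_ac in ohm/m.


delta = sqrt(1.68e-8 / (pi * 8.4510e+09 * 4*pi*1e-7)) = 7.096116e-07 m
R_ac = 1.68e-8 / (7.096116e-07 * pi * 2.5660e-03) = 2.937 ohm/m

2.937 ohm/m


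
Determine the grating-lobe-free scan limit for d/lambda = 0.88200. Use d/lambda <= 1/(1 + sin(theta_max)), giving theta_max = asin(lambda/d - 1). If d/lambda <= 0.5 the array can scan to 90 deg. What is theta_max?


lambda/d - 1 = 1/0.88200 - 1 = 0.1337868
theta_max = asin(0.1337868) = 7.688 deg

7.688 deg


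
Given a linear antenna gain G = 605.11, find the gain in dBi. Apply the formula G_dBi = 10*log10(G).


G_dBi = 10 * log10(605.11) = 27.82 dBi

27.82 dBi


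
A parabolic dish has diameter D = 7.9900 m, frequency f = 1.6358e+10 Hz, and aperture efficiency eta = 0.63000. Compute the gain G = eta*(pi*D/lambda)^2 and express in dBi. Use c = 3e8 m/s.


lambda = c / f = 3.0000e+08 / 1.6358e+10 = 0.01833965 m
G_linear = 0.63000 * (pi * 7.9900 / 0.01833965)^2 = 1.180190e+06
G_dBi = 10 * log10(1.180190e+06) = 60.72 dBi

60.72 dBi


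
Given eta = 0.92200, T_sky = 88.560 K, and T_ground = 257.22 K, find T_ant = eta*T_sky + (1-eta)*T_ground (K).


T_ant = 0.92200 * 88.560 + (1 - 0.92200) * 257.22 = 101.7 K

101.7 K


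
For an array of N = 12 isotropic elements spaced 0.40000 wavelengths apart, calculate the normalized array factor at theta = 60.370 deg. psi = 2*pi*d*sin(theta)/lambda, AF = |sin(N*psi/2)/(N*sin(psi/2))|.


psi = 2*pi*0.40000*sin(60.370 deg) = 2.184629 rad
AF = |sin(12*2.184629/2) / (12*sin(2.184629/2))| = 0.04838

0.04838


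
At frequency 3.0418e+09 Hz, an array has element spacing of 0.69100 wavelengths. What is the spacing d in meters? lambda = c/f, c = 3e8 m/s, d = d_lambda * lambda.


lambda = c / f = 3.0000e+08 / 3.0418e+09 = 0.09862581 m
d = 0.69100 * 0.09862581 = 0.06815 m

0.06815 m


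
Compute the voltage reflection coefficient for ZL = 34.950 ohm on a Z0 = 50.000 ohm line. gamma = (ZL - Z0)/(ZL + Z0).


gamma = (34.950 - 50.000) / (34.950 + 50.000) = -0.1772

-0.1772


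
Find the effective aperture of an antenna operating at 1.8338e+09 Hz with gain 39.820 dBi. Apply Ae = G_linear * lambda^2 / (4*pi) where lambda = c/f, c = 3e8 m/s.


lambda = c / f = 3.0000e+08 / 1.8338e+09 = 0.1635947 m
G_linear = 10^(39.820/10) = 9594.006
Ae = G_linear * lambda^2 / (4*pi) = 9594.006 * 0.1635947^2 / (4*pi) = 20.43 m^2

20.43 m^2


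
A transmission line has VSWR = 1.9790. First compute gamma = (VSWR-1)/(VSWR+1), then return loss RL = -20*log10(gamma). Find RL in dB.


gamma = (1.9790 - 1) / (1.9790 + 1) = 0.3286338
RL = -20 * log10(0.3286338) = 9.666 dB

9.666 dB


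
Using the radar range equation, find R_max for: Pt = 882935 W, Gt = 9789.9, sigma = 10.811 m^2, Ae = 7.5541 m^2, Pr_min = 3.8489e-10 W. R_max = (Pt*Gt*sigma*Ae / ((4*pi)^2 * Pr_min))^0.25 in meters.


R^4 = 882935*9789.9*10.811*7.5541 / ((4*pi)^2 * 3.8489e-10) = 1.161447e+19
R_max = 1.161447e+19^0.25 = 58378 m

58378 m
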